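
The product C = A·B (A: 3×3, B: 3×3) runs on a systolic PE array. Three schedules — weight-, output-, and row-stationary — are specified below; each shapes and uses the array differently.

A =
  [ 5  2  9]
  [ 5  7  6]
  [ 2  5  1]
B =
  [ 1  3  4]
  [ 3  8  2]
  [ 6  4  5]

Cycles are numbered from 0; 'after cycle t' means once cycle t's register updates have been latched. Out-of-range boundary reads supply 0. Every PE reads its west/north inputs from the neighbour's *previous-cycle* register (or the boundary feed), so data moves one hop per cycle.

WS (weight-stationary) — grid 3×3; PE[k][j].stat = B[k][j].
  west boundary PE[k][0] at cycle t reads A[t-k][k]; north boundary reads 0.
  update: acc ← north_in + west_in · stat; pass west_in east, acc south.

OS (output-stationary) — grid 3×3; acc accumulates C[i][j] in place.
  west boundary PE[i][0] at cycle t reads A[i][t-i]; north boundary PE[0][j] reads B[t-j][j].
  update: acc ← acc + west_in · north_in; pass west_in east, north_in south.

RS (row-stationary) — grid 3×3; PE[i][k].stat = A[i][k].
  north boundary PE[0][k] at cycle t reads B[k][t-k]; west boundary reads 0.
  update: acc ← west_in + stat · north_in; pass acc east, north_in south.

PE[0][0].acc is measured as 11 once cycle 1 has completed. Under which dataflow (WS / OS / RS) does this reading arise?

dataflow = OS

Under WS (3×3), PE[0][0]:
  0: (0,0).acc=5  regs=<5,5>
  1: (0,0).acc=5  regs=<5,5>
Under OS (3×3), PE[0][0]:
  0: (0,0).acc=5  regs=<5,1>
  1: (0,0).acc=11  regs=<2,3>
Under RS (3×3), PE[0][0]:
  0: (0,0).acc=5  regs=<5,1>
  1: (0,0).acc=15  regs=<15,3>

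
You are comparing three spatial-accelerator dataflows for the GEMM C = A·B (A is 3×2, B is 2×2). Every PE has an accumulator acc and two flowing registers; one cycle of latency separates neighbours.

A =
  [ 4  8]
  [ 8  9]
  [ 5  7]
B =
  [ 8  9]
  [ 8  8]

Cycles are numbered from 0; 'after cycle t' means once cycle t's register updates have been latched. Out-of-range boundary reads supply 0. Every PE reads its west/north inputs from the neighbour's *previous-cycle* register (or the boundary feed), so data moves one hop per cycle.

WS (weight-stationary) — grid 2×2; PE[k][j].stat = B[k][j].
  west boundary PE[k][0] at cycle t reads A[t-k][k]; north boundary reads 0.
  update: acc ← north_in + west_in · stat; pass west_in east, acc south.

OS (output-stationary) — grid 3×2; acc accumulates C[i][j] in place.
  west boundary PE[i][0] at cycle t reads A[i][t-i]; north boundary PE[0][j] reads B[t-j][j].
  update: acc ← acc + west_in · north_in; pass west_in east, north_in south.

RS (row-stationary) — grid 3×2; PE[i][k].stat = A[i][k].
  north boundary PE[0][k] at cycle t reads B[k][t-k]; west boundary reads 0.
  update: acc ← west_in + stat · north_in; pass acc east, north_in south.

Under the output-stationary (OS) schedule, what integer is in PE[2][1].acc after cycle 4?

OS on a 3×2 grid — tracing PE[2][1] and its feeders:
  step 0 · PE1,1: acc=0; fwd→0 fwd↓0
  step 0 · PE2,0: acc=0; fwd→0 fwd↓0
  step 0 · PE2,1: acc=0; fwd→0 fwd↓0
  step 1 · PE1,1: acc=0; fwd→0 fwd↓0
  step 1 · PE2,0: acc=0; fwd→0 fwd↓0
  step 1 · PE2,1: acc=0; fwd→0 fwd↓0
  step 2 · PE1,1: acc=72; fwd→8 fwd↓9
  step 2 · PE2,0: acc=40; fwd→5 fwd↓8
  step 2 · PE2,1: acc=0; fwd→0 fwd↓0
  step 3 · PE1,1: acc=144; fwd→9 fwd↓8
  step 3 · PE2,0: acc=96; fwd→7 fwd↓8
  step 3 · PE2,1: acc=45; fwd→5 fwd↓9
  step 4 · PE1,1: acc=144; fwd→0 fwd↓0
  step 4 · PE2,0: acc=96; fwd→0 fwd↓0
  step 4 · PE2,1: acc=101; fwd→7 fwd↓8

PE[2][1].acc = 101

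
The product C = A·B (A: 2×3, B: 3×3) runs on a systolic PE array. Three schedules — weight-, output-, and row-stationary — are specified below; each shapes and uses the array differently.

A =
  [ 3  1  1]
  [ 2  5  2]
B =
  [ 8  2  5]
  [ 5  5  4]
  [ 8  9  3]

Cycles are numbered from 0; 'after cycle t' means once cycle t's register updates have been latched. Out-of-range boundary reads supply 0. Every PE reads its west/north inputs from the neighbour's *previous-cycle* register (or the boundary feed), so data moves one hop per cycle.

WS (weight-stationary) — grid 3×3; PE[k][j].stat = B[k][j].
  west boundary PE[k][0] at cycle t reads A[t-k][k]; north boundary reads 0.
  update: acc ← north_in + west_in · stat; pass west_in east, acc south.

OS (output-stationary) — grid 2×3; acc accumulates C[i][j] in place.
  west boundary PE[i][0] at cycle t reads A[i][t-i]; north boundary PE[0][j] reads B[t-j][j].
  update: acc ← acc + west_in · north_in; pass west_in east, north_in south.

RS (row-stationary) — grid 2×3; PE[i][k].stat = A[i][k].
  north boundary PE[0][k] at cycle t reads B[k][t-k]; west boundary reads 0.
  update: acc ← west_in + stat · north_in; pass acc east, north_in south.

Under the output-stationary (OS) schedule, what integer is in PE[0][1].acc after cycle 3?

OS (2×3). Following PE[0][1] plus its west/north inputs:
  cycle 0: PE[0][0] → acc 24, east 3, south 8
  cycle 0: PE[0][1] → acc 0, east 0, south 0
  cycle 1: PE[0][0] → acc 29, east 1, south 5
  cycle 1: PE[0][1] → acc 6, east 3, south 2
  cycle 2: PE[0][0] → acc 37, east 1, south 8
  cycle 2: PE[0][1] → acc 11, east 1, south 5
  cycle 3: PE[0][0] → acc 37, east 0, south 0
  cycle 3: PE[0][1] → acc 20, east 1, south 9

PE[0][1].acc = 20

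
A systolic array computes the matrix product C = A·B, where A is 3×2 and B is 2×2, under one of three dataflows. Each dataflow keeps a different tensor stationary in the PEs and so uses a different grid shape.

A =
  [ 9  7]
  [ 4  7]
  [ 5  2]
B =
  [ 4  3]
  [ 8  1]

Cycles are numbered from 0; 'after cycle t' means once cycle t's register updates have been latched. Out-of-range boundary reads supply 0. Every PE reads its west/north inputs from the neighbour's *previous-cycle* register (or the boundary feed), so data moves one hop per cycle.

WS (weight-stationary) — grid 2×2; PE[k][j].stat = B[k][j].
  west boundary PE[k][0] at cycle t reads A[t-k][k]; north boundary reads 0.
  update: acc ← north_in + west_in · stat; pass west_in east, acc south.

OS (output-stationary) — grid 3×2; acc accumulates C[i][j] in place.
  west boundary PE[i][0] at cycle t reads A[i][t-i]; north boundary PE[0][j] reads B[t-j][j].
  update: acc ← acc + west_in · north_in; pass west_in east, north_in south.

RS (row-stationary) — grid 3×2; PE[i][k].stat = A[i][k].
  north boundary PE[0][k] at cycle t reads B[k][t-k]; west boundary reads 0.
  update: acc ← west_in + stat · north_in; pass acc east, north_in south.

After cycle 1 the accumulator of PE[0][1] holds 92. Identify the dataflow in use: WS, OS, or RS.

dataflow = RS

WS (2×2 grid), PE[0][1]:
  cycle 0: PE[0][1] → acc 0, east 0, south 0
  cycle 1: PE[0][1] → acc 27, east 9, south 27
OS (3×2 grid), PE[0][1]:
  cycle 0: PE[0][1] → acc 0, east 0, south 0
  cycle 1: PE[0][1] → acc 27, east 9, south 3
RS (3×2 grid), PE[0][1]:
  cycle 0: PE[0][1] → acc 0, east 0, south 0
  cycle 1: PE[0][1] → acc 92, east 92, south 8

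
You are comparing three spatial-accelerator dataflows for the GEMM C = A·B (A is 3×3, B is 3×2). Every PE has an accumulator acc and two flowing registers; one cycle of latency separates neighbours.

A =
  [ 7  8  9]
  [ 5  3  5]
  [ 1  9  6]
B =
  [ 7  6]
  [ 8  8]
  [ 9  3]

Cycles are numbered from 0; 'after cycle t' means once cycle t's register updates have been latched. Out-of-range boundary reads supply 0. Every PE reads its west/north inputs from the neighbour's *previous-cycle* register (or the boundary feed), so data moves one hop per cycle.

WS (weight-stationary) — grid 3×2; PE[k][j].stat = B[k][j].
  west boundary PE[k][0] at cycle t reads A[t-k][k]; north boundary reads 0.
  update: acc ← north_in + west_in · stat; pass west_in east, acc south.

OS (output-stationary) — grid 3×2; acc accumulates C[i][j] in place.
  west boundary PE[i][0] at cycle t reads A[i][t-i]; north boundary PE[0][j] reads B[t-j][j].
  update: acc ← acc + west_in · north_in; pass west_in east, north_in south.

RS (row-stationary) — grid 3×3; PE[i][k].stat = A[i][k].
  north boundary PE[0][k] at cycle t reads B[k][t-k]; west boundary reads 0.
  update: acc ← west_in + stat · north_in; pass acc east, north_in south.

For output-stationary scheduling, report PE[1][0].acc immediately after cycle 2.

PE[1][0].acc = 59

Tracing OS — 3×2 array, target PE[1][0]:
  c0 r0c0: 49 / 7 / 7
  c0 r1c0: 0 / 0 / 0
  c1 r0c0: 113 / 8 / 8
  c1 r1c0: 35 / 5 / 7
  c2 r0c0: 194 / 9 / 9
  c2 r1c0: 59 / 3 / 8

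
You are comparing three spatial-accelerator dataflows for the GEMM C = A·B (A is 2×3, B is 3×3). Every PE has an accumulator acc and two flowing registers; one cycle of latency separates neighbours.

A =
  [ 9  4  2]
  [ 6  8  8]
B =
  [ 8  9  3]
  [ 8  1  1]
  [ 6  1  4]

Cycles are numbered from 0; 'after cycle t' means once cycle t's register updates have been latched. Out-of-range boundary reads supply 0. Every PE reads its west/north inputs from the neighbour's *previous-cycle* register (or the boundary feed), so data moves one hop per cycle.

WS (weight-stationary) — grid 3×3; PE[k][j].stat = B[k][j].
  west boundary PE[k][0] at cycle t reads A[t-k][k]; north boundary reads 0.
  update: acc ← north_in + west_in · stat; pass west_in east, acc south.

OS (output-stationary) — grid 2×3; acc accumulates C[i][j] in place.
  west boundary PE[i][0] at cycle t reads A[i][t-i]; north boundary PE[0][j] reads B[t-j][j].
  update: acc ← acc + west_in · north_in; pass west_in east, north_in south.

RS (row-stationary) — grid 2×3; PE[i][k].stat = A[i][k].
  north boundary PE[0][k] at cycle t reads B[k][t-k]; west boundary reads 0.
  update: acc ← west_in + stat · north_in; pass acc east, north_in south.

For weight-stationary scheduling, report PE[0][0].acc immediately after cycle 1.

WS 3×3: PE[0][0] cycle-by-cycle (with neighbour feeds):
  0: (0,0).acc=72  regs=<9,72>
  1: (0,0).acc=48  regs=<6,48>

PE[0][0].acc = 48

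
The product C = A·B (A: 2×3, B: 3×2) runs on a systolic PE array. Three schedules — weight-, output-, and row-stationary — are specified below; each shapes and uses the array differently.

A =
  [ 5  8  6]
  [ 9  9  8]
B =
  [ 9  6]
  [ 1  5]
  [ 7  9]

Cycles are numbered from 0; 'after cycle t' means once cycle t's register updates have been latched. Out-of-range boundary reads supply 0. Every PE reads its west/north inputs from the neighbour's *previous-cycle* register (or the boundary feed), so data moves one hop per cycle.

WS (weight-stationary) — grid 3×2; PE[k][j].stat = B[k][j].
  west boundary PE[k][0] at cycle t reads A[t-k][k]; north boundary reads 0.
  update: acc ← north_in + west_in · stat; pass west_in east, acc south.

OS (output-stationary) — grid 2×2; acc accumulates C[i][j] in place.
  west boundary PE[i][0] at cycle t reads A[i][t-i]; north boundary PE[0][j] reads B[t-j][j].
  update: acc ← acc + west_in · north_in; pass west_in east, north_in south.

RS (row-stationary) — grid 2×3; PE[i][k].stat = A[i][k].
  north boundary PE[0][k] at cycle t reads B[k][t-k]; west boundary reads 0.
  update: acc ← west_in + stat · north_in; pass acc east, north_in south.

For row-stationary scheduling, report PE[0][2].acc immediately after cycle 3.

PE[0][2].acc = 124

RS on a 2×3 grid — tracing PE[0][2] and its feeders:
  step 0 · PE0,1: acc=0; fwd→0 fwd↓0
  step 0 · PE0,2: acc=0; fwd→0 fwd↓0
  step 1 · PE0,1: acc=53; fwd→53 fwd↓1
  step 1 · PE0,2: acc=0; fwd→0 fwd↓0
  step 2 · PE0,1: acc=70; fwd→70 fwd↓5
  step 2 · PE0,2: acc=95; fwd→95 fwd↓7
  step 3 · PE0,1: acc=0; fwd→0 fwd↓0
  step 3 · PE0,2: acc=124; fwd→124 fwd↓9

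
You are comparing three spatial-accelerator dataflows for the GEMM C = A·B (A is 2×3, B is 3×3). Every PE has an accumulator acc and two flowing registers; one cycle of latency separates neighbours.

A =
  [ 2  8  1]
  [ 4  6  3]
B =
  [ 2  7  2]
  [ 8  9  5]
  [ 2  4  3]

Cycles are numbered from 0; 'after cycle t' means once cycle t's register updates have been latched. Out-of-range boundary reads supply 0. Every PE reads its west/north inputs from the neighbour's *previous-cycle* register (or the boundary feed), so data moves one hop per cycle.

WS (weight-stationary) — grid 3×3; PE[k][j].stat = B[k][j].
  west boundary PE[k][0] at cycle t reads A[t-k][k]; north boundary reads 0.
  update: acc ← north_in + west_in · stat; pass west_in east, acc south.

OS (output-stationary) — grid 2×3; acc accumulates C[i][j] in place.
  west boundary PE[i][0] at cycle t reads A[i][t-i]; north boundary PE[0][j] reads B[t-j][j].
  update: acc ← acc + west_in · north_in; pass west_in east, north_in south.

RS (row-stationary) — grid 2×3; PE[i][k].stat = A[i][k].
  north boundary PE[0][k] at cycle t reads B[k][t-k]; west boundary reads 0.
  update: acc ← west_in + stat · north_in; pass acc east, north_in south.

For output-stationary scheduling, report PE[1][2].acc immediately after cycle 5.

Tracing OS — 2×3 array, target PE[1][2]:
  @0  [0,2]  acc 0  |  →0  ↓0
  @0  [1,1]  acc 0  |  →0  ↓0
  @0  [1,2]  acc 0  |  →0  ↓0
  @1  [0,2]  acc 0  |  →0  ↓0
  @1  [1,1]  acc 0  |  →0  ↓0
  @1  [1,2]  acc 0  |  →0  ↓0
  @2  [0,2]  acc 4  |  →2  ↓2
  @2  [1,1]  acc 28  |  →4  ↓7
  @2  [1,2]  acc 0  |  →0  ↓0
  @3  [0,2]  acc 44  |  →8  ↓5
  @3  [1,1]  acc 82  |  →6  ↓9
  @3  [1,2]  acc 8  |  →4  ↓2
  @4  [0,2]  acc 47  |  →1  ↓3
  @4  [1,1]  acc 94  |  →3  ↓4
  @4  [1,2]  acc 38  |  →6  ↓5
  @5  [0,2]  acc 47  |  →0  ↓0
  @5  [1,1]  acc 94  |  →0  ↓0
  @5  [1,2]  acc 47  |  →3  ↓3

PE[1][2].acc = 47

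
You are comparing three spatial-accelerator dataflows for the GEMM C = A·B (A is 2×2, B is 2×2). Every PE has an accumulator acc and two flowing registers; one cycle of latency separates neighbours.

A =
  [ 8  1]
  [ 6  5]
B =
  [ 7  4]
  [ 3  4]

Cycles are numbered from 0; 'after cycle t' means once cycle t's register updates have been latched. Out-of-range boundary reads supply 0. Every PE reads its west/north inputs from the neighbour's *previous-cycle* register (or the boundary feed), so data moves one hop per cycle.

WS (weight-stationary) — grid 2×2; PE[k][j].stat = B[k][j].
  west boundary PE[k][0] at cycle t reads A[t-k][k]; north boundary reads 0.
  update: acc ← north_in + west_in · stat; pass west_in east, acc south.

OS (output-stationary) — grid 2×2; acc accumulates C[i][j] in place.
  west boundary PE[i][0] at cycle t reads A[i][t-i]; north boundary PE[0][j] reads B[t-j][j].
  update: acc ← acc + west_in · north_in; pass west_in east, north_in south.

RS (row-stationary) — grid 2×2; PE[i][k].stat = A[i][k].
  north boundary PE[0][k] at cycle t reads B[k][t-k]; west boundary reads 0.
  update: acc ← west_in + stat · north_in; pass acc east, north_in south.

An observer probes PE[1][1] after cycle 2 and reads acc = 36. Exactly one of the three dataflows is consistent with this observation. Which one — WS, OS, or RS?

Under WS (2×2), PE[1][1]:
  cycle 0: PE[1][1] → acc 0, east 0, south 0
  cycle 1: PE[1][1] → acc 0, east 0, south 0
  cycle 2: PE[1][1] → acc 36, east 1, south 36
Under OS (2×2), PE[1][1]:
  cycle 0: PE[1][1] → acc 0, east 0, south 0
  cycle 1: PE[1][1] → acc 0, east 0, south 0
  cycle 2: PE[1][1] → acc 24, east 6, south 4
Under RS (2×2), PE[1][1]:
  cycle 0: PE[1][1] → acc 0, east 0, south 0
  cycle 1: PE[1][1] → acc 0, east 0, south 0
  cycle 2: PE[1][1] → acc 57, east 57, south 3

dataflow = WS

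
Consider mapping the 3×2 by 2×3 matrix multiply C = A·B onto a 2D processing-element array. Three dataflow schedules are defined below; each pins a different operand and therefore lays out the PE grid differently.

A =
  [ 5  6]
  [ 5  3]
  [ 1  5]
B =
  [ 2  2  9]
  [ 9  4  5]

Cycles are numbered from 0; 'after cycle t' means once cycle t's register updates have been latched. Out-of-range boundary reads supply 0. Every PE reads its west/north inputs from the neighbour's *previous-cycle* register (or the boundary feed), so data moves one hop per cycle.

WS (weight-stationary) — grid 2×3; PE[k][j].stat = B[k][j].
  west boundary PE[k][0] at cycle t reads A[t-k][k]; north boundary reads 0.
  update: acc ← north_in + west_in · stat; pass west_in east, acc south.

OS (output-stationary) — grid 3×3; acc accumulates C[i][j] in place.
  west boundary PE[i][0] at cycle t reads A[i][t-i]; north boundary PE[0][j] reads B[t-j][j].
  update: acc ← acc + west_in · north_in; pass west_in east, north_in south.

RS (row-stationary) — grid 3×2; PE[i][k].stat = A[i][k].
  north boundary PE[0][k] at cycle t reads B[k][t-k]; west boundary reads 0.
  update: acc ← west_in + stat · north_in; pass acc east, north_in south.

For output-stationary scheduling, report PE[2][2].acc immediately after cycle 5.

PE[2][2].acc = 34

OS (3×3). Following PE[2][2] plus its west/north inputs:
  step 0 · PE1,2: acc=0; fwd→0 fwd↓0
  step 0 · PE2,1: acc=0; fwd→0 fwd↓0
  step 0 · PE2,2: acc=0; fwd→0 fwd↓0
  step 1 · PE1,2: acc=0; fwd→0 fwd↓0
  step 1 · PE2,1: acc=0; fwd→0 fwd↓0
  step 1 · PE2,2: acc=0; fwd→0 fwd↓0
  step 2 · PE1,2: acc=0; fwd→0 fwd↓0
  step 2 · PE2,1: acc=0; fwd→0 fwd↓0
  step 2 · PE2,2: acc=0; fwd→0 fwd↓0
  step 3 · PE1,2: acc=45; fwd→5 fwd↓9
  step 3 · PE2,1: acc=2; fwd→1 fwd↓2
  step 3 · PE2,2: acc=0; fwd→0 fwd↓0
  step 4 · PE1,2: acc=60; fwd→3 fwd↓5
  step 4 · PE2,1: acc=22; fwd→5 fwd↓4
  step 4 · PE2,2: acc=9; fwd→1 fwd↓9
  step 5 · PE1,2: acc=60; fwd→0 fwd↓0
  step 5 · PE2,1: acc=22; fwd→0 fwd↓0
  step 5 · PE2,2: acc=34; fwd→5 fwd↓5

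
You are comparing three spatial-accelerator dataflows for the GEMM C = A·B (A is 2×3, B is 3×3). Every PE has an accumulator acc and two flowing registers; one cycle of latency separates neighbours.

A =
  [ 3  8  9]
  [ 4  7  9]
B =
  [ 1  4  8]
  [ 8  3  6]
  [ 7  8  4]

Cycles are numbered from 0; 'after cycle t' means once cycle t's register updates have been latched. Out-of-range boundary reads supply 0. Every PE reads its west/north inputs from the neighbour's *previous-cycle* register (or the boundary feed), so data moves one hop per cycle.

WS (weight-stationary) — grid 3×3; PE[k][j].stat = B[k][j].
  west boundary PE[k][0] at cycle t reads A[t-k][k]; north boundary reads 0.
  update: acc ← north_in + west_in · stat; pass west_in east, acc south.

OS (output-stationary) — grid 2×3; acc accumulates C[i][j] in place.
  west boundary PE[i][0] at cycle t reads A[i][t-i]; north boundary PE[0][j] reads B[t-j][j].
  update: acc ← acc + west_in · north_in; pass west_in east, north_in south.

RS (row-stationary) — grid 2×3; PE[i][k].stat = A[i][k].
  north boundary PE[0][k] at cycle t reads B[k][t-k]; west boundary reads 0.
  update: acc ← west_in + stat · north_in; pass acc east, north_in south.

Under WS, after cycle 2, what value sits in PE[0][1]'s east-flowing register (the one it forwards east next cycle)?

WS 3×3: PE[0][1] cycle-by-cycle (with neighbour feeds):
  [0] (0,0) acc=3 (h:3 v:3)
  [0] (0,1) acc=0 (h:0 v:0)
  [1] (0,0) acc=4 (h:4 v:4)
  [1] (0,1) acc=12 (h:3 v:12)
  [2] (0,0) acc=0 (h:0 v:0)
  [2] (0,1) acc=16 (h:4 v:16)

register = 4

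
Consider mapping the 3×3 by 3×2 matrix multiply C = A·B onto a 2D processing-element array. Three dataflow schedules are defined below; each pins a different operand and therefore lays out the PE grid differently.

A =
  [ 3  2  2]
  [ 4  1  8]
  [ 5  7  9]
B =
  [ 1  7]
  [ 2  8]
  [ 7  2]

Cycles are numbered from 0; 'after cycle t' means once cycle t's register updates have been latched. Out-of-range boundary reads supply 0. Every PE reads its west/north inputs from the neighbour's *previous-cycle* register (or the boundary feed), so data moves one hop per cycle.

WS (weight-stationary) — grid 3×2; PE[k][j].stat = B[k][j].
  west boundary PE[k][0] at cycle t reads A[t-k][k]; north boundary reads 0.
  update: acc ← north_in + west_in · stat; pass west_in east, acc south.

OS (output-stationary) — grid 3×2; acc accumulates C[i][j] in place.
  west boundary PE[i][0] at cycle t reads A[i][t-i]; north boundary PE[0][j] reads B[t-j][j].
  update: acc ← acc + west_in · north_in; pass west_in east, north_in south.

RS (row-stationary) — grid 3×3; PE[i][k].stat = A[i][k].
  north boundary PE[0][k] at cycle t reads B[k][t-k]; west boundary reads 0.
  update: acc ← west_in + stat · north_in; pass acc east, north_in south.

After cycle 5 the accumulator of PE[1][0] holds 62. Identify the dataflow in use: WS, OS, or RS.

Under WS (3×2), PE[1][0]:
  [0] (1,0) acc=0 (h:0 v:0)
  [1] (1,0) acc=7 (h:2 v:7)
  [2] (1,0) acc=6 (h:1 v:6)
  [3] (1,0) acc=19 (h:7 v:19)
  [4] (1,0) acc=0 (h:0 v:0)
  [5] (1,0) acc=0 (h:0 v:0)
Under OS (3×2), PE[1][0]:
  [0] (1,0) acc=0 (h:0 v:0)
  [1] (1,0) acc=4 (h:4 v:1)
  [2] (1,0) acc=6 (h:1 v:2)
  [3] (1,0) acc=62 (h:8 v:7)
  [4] (1,0) acc=62 (h:0 v:0)
  [5] (1,0) acc=62 (h:0 v:0)
Under RS (3×3), PE[1][0]:
  [0] (1,0) acc=0 (h:0 v:0)
  [1] (1,0) acc=4 (h:4 v:1)
  [2] (1,0) acc=28 (h:28 v:7)
  [3] (1,0) acc=0 (h:0 v:0)
  [4] (1,0) acc=0 (h:0 v:0)
  [5] (1,0) acc=0 (h:0 v:0)

dataflow = OS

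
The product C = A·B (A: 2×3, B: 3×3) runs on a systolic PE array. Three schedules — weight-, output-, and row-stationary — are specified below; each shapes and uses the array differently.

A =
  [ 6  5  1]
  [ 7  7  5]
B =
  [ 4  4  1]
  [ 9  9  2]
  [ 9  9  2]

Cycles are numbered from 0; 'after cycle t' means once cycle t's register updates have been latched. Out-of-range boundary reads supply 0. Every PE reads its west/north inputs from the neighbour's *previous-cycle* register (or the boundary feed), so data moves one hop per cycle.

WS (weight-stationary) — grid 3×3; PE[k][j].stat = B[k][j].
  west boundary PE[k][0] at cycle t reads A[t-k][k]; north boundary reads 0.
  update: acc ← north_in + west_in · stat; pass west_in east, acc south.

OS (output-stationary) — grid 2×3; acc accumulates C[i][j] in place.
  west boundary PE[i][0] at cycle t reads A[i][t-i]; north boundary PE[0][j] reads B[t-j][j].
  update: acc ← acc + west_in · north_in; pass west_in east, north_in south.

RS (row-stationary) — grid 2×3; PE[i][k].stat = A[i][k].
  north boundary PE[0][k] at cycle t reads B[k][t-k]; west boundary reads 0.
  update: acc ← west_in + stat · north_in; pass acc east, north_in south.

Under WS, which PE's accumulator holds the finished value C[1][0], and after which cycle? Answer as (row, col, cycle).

Under WS, C[1][0] lands at PE[2][0]:
  step 0 · PE2,0: acc=0; fwd→0 fwd↓0
  step 1 · PE2,0: acc=0; fwd→0 fwd↓0
  step 2 · PE2,0: acc=78; fwd→1 fwd↓78
  step 3 · PE2,0: acc=136; fwd→5 fwd↓136

(row, col, cycle) = (2, 0, 3)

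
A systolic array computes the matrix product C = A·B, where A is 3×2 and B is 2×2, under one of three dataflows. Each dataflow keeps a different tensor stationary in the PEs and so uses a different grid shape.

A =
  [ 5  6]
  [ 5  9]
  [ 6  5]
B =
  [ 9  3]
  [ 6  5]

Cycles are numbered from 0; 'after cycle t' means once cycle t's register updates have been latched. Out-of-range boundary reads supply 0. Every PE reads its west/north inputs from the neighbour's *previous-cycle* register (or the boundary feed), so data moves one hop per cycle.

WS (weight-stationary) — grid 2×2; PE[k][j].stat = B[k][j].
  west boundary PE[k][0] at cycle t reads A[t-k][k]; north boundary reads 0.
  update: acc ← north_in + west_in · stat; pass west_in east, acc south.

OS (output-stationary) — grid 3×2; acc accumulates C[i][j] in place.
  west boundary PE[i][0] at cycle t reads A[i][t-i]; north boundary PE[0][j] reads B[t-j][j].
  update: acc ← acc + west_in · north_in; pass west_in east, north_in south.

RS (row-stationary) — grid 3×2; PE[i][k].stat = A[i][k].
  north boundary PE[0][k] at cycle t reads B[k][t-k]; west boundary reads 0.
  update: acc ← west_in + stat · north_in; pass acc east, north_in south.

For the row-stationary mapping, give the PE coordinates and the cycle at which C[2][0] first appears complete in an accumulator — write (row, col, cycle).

RS: C[2][0] accumulates in PE[2][1]:
  c0 r2c1: 0 / 0 / 0
  c1 r2c1: 0 / 0 / 0
  c2 r2c1: 0 / 0 / 0
  c3 r2c1: 84 / 84 / 6

(row, col, cycle) = (2, 1, 3)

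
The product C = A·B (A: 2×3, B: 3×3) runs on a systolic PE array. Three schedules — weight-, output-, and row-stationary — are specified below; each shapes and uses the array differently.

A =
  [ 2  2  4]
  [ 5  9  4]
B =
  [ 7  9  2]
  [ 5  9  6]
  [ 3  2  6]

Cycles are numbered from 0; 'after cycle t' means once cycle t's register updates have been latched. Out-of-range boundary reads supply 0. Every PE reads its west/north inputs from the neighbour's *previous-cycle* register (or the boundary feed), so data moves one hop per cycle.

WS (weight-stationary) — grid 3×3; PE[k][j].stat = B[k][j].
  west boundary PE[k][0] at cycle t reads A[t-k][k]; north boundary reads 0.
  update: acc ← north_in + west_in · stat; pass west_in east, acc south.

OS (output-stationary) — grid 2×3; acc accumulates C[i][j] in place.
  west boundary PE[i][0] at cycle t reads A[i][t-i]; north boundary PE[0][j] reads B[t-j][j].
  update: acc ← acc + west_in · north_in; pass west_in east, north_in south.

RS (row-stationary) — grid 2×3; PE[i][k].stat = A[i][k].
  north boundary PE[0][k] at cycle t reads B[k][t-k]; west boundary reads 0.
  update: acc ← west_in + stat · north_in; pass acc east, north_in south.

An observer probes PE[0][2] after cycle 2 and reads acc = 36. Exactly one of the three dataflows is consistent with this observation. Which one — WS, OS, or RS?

dataflow = RS

— WS: 3×3; PE[0][2] trace:
  t=0 PE[0][2]: acc=0 h=0 v=0
  t=1 PE[0][2]: acc=0 h=0 v=0
  t=2 PE[0][2]: acc=4 h=2 v=4
— OS: 2×3; PE[0][2] trace:
  t=0 PE[0][2]: acc=0 h=0 v=0
  t=1 PE[0][2]: acc=0 h=0 v=0
  t=2 PE[0][2]: acc=4 h=2 v=2
— RS: 2×3; PE[0][2] trace:
  t=0 PE[0][2]: acc=0 h=0 v=0
  t=1 PE[0][2]: acc=0 h=0 v=0
  t=2 PE[0][2]: acc=36 h=36 v=3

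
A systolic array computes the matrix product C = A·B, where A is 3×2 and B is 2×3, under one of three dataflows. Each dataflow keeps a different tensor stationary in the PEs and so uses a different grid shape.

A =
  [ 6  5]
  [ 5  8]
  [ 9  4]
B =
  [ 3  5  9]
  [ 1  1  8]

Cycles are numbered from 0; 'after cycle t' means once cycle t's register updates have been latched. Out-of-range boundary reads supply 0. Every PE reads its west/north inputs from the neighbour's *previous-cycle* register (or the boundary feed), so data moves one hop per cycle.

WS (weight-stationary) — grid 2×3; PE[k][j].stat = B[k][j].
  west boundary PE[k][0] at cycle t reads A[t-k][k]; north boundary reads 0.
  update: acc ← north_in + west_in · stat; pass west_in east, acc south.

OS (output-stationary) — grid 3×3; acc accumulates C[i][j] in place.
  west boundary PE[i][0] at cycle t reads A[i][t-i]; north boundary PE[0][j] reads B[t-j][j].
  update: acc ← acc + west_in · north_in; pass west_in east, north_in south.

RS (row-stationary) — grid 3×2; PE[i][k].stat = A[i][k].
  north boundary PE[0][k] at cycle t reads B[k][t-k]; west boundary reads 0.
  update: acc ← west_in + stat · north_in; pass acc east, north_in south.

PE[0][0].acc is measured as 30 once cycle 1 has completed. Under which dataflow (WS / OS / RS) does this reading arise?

WS [2×3] PE[0][0] across cycles:
  t=0 PE[0][0]: acc=18 h=6 v=18
  t=1 PE[0][0]: acc=15 h=5 v=15
OS [3×3] PE[0][0] across cycles:
  t=0 PE[0][0]: acc=18 h=6 v=3
  t=1 PE[0][0]: acc=23 h=5 v=1
RS [3×2] PE[0][0] across cycles:
  t=0 PE[0][0]: acc=18 h=18 v=3
  t=1 PE[0][0]: acc=30 h=30 v=5

dataflow = RS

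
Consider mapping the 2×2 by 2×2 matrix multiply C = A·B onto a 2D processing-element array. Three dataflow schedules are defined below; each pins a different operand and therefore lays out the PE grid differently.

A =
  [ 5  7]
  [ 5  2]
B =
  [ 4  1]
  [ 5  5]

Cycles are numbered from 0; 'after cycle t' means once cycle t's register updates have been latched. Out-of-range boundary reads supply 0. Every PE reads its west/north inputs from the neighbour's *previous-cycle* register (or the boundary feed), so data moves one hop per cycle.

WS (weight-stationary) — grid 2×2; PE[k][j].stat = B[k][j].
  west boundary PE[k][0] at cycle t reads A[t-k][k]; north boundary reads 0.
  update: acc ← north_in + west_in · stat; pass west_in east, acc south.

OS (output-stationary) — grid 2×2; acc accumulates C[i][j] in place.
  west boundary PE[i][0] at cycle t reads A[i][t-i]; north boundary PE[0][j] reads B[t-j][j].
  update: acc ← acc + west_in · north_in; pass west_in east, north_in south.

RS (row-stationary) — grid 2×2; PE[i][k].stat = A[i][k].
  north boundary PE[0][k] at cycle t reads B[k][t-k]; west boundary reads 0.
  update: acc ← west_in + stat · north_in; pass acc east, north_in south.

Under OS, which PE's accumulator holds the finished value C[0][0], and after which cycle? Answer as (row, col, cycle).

(row, col, cycle) = (0, 0, 1)

Under OS, C[0][0] lands at PE[0][0]:
  step 0 · PE0,0: acc=20; fwd→5 fwd↓4
  step 1 · PE0,0: acc=55; fwd→7 fwd↓5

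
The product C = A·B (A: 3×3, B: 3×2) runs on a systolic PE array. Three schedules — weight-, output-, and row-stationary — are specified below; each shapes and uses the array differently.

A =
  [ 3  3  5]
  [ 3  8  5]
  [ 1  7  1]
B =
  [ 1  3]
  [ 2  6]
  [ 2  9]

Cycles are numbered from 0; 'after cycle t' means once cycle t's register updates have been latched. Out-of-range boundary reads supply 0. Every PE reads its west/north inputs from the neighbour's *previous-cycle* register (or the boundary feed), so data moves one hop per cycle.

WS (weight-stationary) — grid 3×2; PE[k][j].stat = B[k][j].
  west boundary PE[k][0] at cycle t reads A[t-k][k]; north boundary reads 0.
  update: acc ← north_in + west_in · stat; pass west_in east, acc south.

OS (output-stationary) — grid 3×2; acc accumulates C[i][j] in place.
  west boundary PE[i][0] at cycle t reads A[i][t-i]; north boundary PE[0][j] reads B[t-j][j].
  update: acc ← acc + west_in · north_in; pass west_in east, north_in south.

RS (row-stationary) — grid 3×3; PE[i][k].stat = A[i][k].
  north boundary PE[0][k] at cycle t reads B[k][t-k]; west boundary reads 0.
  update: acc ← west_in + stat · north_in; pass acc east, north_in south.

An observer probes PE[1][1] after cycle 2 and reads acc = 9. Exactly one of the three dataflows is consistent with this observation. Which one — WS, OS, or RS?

WS (3×2 grid), PE[1][1]:
  step 0 · PE1,1: acc=0; fwd→0 fwd↓0
  step 1 · PE1,1: acc=0; fwd→0 fwd↓0
  step 2 · PE1,1: acc=27; fwd→3 fwd↓27
OS (3×2 grid), PE[1][1]:
  step 0 · PE1,1: acc=0; fwd→0 fwd↓0
  step 1 · PE1,1: acc=0; fwd→0 fwd↓0
  step 2 · PE1,1: acc=9; fwd→3 fwd↓3
RS (3×3 grid), PE[1][1]:
  step 0 · PE1,1: acc=0; fwd→0 fwd↓0
  step 1 · PE1,1: acc=0; fwd→0 fwd↓0
  step 2 · PE1,1: acc=19; fwd→19 fwd↓2

dataflow = OS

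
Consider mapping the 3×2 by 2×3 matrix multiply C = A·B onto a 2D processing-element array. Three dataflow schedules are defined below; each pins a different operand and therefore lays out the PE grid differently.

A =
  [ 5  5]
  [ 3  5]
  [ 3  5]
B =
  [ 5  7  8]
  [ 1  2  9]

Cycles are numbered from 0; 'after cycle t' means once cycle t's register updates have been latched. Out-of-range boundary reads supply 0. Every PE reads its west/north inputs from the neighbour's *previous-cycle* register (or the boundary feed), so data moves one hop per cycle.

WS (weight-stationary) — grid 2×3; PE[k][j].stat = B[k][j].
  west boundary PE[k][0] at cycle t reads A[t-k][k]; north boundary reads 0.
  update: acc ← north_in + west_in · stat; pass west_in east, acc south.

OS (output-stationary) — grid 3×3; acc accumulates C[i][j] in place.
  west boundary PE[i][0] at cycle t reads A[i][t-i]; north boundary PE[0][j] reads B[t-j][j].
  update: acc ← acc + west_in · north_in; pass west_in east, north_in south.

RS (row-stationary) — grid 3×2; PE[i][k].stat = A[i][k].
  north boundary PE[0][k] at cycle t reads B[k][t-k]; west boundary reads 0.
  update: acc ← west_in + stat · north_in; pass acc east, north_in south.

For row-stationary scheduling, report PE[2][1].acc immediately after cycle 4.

RS on a 3×2 grid — tracing PE[2][1] and its feeders:
  cycle 0: PE[1][1] → acc 0, east 0, south 0
  cycle 0: PE[2][0] → acc 0, east 0, south 0
  cycle 0: PE[2][1] → acc 0, east 0, south 0
  cycle 1: PE[1][1] → acc 0, east 0, south 0
  cycle 1: PE[2][0] → acc 0, east 0, south 0
  cycle 1: PE[2][1] → acc 0, east 0, south 0
  cycle 2: PE[1][1] → acc 20, east 20, south 1
  cycle 2: PE[2][0] → acc 15, east 15, south 5
  cycle 2: PE[2][1] → acc 0, east 0, south 0
  cycle 3: PE[1][1] → acc 31, east 31, south 2
  cycle 3: PE[2][0] → acc 21, east 21, south 7
  cycle 3: PE[2][1] → acc 20, east 20, south 1
  cycle 4: PE[1][1] → acc 69, east 69, south 9
  cycle 4: PE[2][0] → acc 24, east 24, south 8
  cycle 4: PE[2][1] → acc 31, east 31, south 2

PE[2][1].acc = 31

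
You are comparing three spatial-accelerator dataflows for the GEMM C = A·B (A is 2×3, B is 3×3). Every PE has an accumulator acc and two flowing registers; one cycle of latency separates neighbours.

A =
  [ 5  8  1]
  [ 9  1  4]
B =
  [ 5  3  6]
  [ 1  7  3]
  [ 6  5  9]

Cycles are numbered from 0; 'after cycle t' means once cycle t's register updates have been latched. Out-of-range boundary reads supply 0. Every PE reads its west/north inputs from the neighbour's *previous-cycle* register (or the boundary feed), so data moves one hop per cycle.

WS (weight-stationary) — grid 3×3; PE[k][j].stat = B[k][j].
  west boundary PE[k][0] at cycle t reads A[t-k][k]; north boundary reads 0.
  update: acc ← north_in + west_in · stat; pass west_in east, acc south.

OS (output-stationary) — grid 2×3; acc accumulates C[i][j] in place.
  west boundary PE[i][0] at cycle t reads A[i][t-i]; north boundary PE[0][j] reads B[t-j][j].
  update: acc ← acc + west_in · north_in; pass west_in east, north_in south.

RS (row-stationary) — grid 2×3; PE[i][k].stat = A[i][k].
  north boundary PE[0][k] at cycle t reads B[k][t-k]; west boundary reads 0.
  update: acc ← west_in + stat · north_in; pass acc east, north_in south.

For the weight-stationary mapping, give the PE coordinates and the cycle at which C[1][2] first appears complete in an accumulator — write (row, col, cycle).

WS: C[1][2] accumulates in PE[2][2]:
  step 0 · PE2,2: acc=0; fwd→0 fwd↓0
  step 1 · PE2,2: acc=0; fwd→0 fwd↓0
  step 2 · PE2,2: acc=0; fwd→0 fwd↓0
  step 3 · PE2,2: acc=0; fwd→0 fwd↓0
  step 4 · PE2,2: acc=63; fwd→1 fwd↓63
  step 5 · PE2,2: acc=93; fwd→4 fwd↓93

(row, col, cycle) = (2, 2, 5)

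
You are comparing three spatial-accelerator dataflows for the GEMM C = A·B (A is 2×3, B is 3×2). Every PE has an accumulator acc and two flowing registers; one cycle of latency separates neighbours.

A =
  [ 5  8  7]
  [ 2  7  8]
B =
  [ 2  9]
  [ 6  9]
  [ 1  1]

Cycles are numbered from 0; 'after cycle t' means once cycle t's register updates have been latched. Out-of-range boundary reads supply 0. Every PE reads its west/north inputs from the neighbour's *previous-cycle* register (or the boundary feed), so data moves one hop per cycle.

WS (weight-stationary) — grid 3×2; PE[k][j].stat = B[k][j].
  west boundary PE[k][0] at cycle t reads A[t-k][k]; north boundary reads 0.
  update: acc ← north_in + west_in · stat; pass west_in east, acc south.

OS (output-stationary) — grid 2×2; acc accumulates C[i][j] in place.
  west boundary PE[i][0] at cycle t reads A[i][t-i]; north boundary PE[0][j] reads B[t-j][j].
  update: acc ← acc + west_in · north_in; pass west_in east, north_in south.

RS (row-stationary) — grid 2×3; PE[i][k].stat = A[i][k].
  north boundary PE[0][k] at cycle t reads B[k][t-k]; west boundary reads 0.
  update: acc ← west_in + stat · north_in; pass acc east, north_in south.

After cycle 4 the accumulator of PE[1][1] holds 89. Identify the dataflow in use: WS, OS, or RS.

WS (3×2 grid), PE[1][1]:
  [0] (1,1) acc=0 (h:0 v:0)
  [1] (1,1) acc=0 (h:0 v:0)
  [2] (1,1) acc=117 (h:8 v:117)
  [3] (1,1) acc=81 (h:7 v:81)
  [4] (1,1) acc=0 (h:0 v:0)
OS (2×2 grid), PE[1][1]:
  [0] (1,1) acc=0 (h:0 v:0)
  [1] (1,1) acc=0 (h:0 v:0)
  [2] (1,1) acc=18 (h:2 v:9)
  [3] (1,1) acc=81 (h:7 v:9)
  [4] (1,1) acc=89 (h:8 v:1)
RS (2×3 grid), PE[1][1]:
  [0] (1,1) acc=0 (h:0 v:0)
  [1] (1,1) acc=0 (h:0 v:0)
  [2] (1,1) acc=46 (h:46 v:6)
  [3] (1,1) acc=81 (h:81 v:9)
  [4] (1,1) acc=0 (h:0 v:0)

dataflow = OS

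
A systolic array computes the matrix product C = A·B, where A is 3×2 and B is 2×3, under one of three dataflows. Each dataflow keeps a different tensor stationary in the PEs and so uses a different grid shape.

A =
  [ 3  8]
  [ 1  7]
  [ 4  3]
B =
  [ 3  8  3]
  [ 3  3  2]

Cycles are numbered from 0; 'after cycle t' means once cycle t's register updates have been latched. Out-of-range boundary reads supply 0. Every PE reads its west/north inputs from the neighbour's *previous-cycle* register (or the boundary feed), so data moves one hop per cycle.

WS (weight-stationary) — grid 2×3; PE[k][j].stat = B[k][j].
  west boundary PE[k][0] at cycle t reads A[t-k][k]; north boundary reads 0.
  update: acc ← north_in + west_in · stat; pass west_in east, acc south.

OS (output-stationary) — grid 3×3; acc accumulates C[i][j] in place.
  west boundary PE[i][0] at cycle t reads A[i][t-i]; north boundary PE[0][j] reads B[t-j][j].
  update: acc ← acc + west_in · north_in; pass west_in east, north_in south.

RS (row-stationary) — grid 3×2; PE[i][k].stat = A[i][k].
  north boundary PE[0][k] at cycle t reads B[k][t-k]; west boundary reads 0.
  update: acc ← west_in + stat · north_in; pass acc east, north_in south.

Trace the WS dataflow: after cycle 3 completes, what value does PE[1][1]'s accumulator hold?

Tracing WS — 2×3 array, target PE[1][1]:
  cycle 0: PE[0][1] → acc 0, east 0, south 0
  cycle 0: PE[1][0] → acc 0, east 0, south 0
  cycle 0: PE[1][1] → acc 0, east 0, south 0
  cycle 1: PE[0][1] → acc 24, east 3, south 24
  cycle 1: PE[1][0] → acc 33, east 8, south 33
  cycle 1: PE[1][1] → acc 0, east 0, south 0
  cycle 2: PE[0][1] → acc 8, east 1, south 8
  cycle 2: PE[1][0] → acc 24, east 7, south 24
  cycle 2: PE[1][1] → acc 48, east 8, south 48
  cycle 3: PE[0][1] → acc 32, east 4, south 32
  cycle 3: PE[1][0] → acc 21, east 3, south 21
  cycle 3: PE[1][1] → acc 29, east 7, south 29

PE[1][1].acc = 29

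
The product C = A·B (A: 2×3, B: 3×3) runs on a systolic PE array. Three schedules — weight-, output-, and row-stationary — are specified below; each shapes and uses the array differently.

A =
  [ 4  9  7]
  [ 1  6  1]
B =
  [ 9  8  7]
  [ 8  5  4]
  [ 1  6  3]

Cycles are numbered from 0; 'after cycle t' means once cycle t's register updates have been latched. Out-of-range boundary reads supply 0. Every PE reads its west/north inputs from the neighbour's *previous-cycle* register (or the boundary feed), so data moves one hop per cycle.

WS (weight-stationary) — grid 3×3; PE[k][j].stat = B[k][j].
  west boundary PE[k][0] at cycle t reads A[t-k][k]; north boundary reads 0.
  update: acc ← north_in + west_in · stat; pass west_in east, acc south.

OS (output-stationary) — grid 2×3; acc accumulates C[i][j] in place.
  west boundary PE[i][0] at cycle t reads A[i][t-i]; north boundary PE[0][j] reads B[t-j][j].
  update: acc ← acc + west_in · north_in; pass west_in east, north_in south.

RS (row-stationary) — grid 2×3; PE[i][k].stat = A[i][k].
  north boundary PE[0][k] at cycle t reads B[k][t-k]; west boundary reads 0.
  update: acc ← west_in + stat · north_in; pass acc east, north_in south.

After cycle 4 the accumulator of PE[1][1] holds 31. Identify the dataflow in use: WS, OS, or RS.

— WS: 3×3; PE[1][1] trace:
  [0] (1,1) acc=0 (h:0 v:0)
  [1] (1,1) acc=0 (h:0 v:0)
  [2] (1,1) acc=77 (h:9 v:77)
  [3] (1,1) acc=38 (h:6 v:38)
  [4] (1,1) acc=0 (h:0 v:0)
— OS: 2×3; PE[1][1] trace:
  [0] (1,1) acc=0 (h:0 v:0)
  [1] (1,1) acc=0 (h:0 v:0)
  [2] (1,1) acc=8 (h:1 v:8)
  [3] (1,1) acc=38 (h:6 v:5)
  [4] (1,1) acc=44 (h:1 v:6)
— RS: 2×3; PE[1][1] trace:
  [0] (1,1) acc=0 (h:0 v:0)
  [1] (1,1) acc=0 (h:0 v:0)
  [2] (1,1) acc=57 (h:57 v:8)
  [3] (1,1) acc=38 (h:38 v:5)
  [4] (1,1) acc=31 (h:31 v:4)

dataflow = RS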